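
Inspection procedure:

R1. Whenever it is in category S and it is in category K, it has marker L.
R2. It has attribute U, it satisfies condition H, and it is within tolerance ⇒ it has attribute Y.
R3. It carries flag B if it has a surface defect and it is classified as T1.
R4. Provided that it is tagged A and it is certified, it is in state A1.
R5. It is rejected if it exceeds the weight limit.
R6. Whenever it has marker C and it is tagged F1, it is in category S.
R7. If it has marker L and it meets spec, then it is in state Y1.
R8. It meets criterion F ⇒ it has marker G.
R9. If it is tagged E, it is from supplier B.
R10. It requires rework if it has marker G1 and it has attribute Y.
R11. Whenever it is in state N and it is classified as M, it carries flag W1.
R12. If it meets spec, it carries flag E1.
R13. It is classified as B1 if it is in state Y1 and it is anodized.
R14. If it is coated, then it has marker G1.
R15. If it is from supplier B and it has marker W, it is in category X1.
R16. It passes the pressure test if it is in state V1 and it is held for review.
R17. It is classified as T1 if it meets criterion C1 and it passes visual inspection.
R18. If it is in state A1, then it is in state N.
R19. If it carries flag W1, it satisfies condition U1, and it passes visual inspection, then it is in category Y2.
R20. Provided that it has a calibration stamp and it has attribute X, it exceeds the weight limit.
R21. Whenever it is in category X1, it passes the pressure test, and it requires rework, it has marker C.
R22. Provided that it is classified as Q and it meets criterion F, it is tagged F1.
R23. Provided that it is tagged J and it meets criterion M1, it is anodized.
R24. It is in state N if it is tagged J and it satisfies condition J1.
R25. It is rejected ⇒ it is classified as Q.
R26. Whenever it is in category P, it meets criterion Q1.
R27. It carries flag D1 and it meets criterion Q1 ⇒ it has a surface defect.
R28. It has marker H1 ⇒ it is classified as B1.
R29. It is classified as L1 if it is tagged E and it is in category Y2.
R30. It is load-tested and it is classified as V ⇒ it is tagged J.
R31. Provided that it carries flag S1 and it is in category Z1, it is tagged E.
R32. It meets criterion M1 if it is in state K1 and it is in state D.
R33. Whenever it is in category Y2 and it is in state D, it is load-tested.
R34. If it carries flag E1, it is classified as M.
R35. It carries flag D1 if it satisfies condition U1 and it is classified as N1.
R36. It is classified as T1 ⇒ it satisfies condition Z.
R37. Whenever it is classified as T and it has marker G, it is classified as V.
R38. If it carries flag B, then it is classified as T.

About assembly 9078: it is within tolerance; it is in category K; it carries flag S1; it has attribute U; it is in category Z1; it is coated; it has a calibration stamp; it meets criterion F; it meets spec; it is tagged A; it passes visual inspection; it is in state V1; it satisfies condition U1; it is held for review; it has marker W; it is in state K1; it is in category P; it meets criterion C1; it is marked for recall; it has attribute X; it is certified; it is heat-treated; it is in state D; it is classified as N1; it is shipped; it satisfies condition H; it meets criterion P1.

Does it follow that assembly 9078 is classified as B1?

Yes

By R2 (it has attribute U, it satisfies condition H, it is within tolerance): it has attribute Y.
By R4 (it is tagged A, it is certified): it is in state A1.
By R8 (it meets criterion F): it has marker G.
By R12 (it meets spec): it carries flag E1.
By R14 (it is coated): it has marker G1.
By R16 (it is in state V1, it is held for review): it passes the pressure test.
By R17 (it meets criterion C1, it passes visual inspection): it is classified as T1.
By R18 (it is in state A1): it is in state N.
By R20 (it has a calibration stamp, it has attribute X): it exceeds the weight limit.
By R26 (it is in category P): it meets criterion Q1.
By R31 (it carries flag S1, it is in category Z1): it is tagged E.
By R32 (it is in state K1, it is in state D): it meets criterion M1.
By R34 (it carries flag E1): it is classified as M.
By R35 (it satisfies condition U1, it is classified as N1): it carries flag D1.
By R5 (it exceeds the weight limit): it is rejected.
By R9 (it is tagged E): it is from supplier B.
By R10 (it has marker G1, it has attribute Y): it requires rework.
By R11 (it is in state N, it is classified as M): it carries flag W1.
By R15 (it is from supplier B, it has marker W): it is in category X1.
By R19 (it carries flag W1, it satisfies condition U1, it passes visual inspection): it is in category Y2.
By R21 (it is in category X1, it passes the pressure test, it requires rework): it has marker C.
By R25 (it is rejected): it is classified as Q.
By R27 (it carries flag D1, it meets criterion Q1): it has a surface defect.
By R33 (it is in category Y2, it is in state D): it is load-tested.
By R3 (it has a surface defect, it is classified as T1): it carries flag B.
By R22 (it is classified as Q, it meets criterion F): it is tagged F1.
By R38 (it carries flag B): it is classified as T.
By R6 (it has marker C, it is tagged F1): it is in category S.
By R37 (it is classified as T, it has marker G): it is classified as V.
By R1 (it is in category S, it is in category K): it has marker L.
By R7 (it has marker L, it meets spec): it is in state Y1.
By R30 (it is load-tested, it is classified as V): it is tagged J.
By R23 (it is tagged J, it meets criterion M1): it is anodized.
By R13 (it is in state Y1, it is anodized): it is classified as B1.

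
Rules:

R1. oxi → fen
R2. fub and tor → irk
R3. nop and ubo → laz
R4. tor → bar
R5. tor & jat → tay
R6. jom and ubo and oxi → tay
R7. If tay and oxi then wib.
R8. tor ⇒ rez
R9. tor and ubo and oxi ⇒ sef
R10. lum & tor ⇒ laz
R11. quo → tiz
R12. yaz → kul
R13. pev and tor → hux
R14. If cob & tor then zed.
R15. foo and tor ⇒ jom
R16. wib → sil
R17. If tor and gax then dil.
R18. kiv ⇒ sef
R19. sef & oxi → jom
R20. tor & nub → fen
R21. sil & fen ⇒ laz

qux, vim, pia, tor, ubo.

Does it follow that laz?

No

Forward chaining from the given facts derives: bar, rez.
Rules concluding laz: R3 needs nop; R10 needs lum; R21 needs sil — none of these are established.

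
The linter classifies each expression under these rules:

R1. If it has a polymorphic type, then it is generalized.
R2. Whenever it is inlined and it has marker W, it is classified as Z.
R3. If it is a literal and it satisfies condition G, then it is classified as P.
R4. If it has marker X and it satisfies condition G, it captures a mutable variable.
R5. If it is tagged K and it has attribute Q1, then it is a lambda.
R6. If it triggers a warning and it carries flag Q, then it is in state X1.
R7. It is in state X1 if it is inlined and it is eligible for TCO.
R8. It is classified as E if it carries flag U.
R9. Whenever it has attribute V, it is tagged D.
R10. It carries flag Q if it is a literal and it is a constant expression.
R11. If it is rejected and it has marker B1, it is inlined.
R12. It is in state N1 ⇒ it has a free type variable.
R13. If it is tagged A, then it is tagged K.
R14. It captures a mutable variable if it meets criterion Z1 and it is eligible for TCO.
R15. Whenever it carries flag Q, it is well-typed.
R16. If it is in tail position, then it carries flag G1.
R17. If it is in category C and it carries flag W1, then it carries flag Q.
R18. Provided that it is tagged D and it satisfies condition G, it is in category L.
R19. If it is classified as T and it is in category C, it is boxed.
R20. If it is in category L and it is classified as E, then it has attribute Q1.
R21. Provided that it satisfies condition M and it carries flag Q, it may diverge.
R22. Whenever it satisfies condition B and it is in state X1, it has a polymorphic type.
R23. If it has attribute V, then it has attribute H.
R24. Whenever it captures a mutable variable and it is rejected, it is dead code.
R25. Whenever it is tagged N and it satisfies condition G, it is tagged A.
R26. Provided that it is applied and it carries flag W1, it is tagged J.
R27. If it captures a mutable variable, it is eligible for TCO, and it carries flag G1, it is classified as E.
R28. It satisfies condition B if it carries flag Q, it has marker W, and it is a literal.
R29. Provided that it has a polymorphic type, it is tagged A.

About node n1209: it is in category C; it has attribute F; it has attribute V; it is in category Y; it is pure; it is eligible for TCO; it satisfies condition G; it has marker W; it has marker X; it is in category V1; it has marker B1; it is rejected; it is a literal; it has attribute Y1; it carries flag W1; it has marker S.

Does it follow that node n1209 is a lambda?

Forward chaining from the given facts derives: is classified as P, captures a mutable variable, is tagged D, is inlined, carries flag Q, is in category L, has attribute H, is dead code, satisfies condition B, is classified as Z, is in state X1, is well-typed, has a polymorphic type, is tagged A, is generalized, is tagged K.
The only rule concluding "it is a lambda" is R5, which needs "it has attribute Q1"; that is never established.

No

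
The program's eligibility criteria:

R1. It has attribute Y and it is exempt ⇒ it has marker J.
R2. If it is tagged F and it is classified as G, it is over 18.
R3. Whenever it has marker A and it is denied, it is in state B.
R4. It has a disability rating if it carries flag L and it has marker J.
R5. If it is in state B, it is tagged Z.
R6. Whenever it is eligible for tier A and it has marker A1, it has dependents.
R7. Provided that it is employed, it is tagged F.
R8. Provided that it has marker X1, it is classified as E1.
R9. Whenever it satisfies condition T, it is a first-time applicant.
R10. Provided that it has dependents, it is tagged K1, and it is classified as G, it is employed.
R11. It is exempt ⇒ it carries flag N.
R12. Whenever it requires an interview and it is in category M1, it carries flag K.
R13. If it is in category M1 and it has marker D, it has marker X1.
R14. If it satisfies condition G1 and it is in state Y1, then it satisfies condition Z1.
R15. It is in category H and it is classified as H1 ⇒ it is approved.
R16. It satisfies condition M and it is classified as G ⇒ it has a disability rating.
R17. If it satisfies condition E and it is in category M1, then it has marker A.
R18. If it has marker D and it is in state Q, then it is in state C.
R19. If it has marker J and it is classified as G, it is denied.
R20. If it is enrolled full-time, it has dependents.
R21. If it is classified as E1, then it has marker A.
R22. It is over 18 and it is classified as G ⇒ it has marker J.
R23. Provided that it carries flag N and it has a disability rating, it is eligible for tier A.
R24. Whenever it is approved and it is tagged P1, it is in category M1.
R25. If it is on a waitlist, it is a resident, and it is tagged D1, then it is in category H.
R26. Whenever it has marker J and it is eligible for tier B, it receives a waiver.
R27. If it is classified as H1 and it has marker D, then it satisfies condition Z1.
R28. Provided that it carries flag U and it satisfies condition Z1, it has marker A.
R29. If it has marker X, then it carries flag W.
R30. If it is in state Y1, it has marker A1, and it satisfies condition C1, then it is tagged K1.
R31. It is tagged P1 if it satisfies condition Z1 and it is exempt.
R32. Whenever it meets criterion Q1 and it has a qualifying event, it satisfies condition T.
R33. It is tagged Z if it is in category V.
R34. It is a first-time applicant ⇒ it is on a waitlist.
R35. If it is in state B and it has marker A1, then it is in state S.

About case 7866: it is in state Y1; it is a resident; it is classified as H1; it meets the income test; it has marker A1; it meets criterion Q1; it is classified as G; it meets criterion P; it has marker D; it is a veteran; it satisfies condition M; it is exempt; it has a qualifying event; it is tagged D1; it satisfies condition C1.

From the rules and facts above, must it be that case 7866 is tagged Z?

Yes

By R11 (it is exempt): it carries flag N.
By R16 (it satisfies condition M, it is classified as G): it has a disability rating.
By R23 (it carries flag N, it has a disability rating): it is eligible for tier A.
By R27 (it is classified as H1, it has marker D): it satisfies condition Z1.
By R30 (it is in state Y1, it has marker A1, it satisfies condition C1): it is tagged K1.
By R31 (it satisfies condition Z1, it is exempt): it is tagged P1.
By R32 (it meets criterion Q1, it has a qualifying event): it satisfies condition T.
By R6 (it is eligible for tier A, it has marker A1): it has dependents.
By R9 (it satisfies condition T): it is a first-time applicant.
By R10 (it has dependents, it is tagged K1, it is classified as G): it is employed.
By R34 (it is a first-time applicant): it is on a waitlist.
By R7 (it is employed): it is tagged F.
By R25 (it is on a waitlist, it is a resident, it is tagged D1): it is in category H.
By R2 (it is tagged F, it is classified as G): it is over 18.
By R15 (it is in category H, it is classified as H1): it is approved.
By R22 (it is over 18, it is classified as G): it has marker J.
By R24 (it is approved, it is tagged P1): it is in category M1.
By R13 (it is in category M1, it has marker D): it has marker X1.
By R19 (it has marker J, it is classified as G): it is denied.
By R8 (it has marker X1): it is classified as E1.
By R21 (it is classified as E1): it has marker A.
By R3 (it has marker A, it is denied): it is in state B.
By R5 (it is in state B): it is tagged Z.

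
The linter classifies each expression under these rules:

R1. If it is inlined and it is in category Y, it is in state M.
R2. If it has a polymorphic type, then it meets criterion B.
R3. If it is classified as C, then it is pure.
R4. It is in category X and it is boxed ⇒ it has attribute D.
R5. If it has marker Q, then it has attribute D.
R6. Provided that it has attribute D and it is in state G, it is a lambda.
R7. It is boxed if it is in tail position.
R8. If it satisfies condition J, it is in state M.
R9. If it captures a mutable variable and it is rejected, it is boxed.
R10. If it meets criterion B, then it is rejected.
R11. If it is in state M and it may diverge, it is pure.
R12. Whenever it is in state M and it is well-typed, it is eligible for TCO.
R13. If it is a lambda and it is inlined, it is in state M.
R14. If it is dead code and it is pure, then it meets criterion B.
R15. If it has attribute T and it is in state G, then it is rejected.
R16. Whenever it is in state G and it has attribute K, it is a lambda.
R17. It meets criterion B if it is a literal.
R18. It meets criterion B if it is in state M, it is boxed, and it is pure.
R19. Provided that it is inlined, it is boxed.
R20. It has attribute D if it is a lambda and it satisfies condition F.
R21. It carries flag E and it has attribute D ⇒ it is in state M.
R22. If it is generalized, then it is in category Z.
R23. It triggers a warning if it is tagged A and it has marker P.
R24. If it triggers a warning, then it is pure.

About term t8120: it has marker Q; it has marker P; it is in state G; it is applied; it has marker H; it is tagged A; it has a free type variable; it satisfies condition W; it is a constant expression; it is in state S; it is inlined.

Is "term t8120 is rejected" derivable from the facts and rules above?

Yes

By R5 (it has marker Q): it has attribute D.
By R6 (it has attribute D, it is in state G): it is a lambda.
By R13 (it is a lambda, it is inlined): it is in state M.
By R19 (it is inlined): it is boxed.
By R23 (it is tagged A, it has marker P): it triggers a warning.
By R24 (it triggers a warning): it is pure.
By R18 (it is in state M, it is boxed, it is pure): it meets criterion B.
By R10 (it meets criterion B): it is rejected.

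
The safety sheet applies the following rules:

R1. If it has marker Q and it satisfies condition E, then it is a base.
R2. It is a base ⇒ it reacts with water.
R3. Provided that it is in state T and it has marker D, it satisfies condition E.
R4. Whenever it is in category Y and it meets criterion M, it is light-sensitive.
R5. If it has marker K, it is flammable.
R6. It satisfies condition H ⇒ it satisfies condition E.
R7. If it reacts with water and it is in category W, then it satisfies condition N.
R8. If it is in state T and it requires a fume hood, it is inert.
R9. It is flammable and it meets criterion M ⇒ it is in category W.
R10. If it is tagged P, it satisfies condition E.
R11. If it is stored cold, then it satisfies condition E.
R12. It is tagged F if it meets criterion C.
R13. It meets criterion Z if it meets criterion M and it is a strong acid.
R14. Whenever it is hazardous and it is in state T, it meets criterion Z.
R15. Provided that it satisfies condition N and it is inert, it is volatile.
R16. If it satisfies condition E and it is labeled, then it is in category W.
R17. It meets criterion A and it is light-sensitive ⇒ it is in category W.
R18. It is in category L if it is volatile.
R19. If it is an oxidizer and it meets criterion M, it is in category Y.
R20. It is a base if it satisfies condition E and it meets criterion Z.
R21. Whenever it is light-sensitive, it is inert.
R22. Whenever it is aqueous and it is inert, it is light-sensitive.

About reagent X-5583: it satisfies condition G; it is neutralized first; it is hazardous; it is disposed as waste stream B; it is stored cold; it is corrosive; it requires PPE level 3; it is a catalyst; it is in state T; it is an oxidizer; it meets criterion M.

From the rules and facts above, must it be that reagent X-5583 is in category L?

Forward chaining from the given facts derives: satisfies condition E, meets criterion Z, is in category Y, is a base, reacts with water, is light-sensitive, is inert.
The only rule concluding "it is in category L" is R18, which needs "it is volatile"; that is never established.

No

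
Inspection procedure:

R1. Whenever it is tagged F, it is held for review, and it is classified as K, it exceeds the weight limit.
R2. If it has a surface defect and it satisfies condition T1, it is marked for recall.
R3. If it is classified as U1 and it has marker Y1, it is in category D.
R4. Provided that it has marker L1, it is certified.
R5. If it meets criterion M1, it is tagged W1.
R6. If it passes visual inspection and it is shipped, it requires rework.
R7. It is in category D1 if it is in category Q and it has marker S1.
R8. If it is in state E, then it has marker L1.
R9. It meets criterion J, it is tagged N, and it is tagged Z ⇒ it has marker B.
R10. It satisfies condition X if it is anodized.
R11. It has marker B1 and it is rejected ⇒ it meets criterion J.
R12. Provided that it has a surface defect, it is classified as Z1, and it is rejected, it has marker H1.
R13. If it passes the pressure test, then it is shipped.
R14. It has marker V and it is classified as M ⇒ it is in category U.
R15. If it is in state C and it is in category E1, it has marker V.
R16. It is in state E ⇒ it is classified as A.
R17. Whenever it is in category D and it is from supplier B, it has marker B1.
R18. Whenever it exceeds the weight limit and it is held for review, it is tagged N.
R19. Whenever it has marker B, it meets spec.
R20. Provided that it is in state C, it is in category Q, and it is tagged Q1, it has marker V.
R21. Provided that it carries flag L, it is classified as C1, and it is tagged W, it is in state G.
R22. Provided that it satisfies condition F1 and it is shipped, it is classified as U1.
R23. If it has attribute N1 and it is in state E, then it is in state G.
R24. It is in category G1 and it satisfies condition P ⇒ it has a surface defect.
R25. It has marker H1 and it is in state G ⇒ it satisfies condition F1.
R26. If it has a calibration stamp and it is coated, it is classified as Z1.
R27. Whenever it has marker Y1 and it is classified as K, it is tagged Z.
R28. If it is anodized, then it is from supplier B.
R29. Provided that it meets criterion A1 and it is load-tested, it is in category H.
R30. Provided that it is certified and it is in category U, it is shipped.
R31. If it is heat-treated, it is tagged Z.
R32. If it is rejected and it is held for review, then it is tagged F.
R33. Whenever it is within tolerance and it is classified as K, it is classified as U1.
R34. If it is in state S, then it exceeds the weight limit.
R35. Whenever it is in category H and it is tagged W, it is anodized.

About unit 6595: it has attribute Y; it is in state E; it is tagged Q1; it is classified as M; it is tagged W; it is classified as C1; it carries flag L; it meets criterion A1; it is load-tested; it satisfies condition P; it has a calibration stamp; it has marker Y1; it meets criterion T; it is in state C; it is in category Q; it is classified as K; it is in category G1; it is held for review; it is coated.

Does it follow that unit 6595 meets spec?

No

Forward chaining from the given facts derives: has marker L1, is classified as A, has marker V, is in state G, has a surface defect, is classified as Z1, is tagged Z, is in category H, is anodized, is certified, satisfies condition X, is in category U, is from supplier B, is shipped.
The only rule concluding "it meets spec" is R19, which needs "it has marker B"; that is never established.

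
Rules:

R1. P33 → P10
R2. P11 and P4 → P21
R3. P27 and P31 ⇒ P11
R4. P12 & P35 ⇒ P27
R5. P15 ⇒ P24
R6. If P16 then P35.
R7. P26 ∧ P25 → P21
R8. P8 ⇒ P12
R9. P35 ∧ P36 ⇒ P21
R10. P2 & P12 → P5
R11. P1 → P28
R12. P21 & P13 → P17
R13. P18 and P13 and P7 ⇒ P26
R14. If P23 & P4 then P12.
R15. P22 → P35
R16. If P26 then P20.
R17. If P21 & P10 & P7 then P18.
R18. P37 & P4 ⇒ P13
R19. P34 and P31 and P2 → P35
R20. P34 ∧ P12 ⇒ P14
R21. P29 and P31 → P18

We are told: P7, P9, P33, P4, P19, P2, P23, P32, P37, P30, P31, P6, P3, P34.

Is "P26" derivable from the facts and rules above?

P10  (by R1: P33)
P12  (by R14: P23, P4)
P13  (by R18: P37, P4)
P35  (by R19: P34, P31, P2)
P27  (by R4: P12, P35)
P11  (by R3: P27, P31)
P21  (by R2: P11, P4)
P18  (by R17: P21, P10, P7)
P26  (by R13: P18, P13, P7)

Yes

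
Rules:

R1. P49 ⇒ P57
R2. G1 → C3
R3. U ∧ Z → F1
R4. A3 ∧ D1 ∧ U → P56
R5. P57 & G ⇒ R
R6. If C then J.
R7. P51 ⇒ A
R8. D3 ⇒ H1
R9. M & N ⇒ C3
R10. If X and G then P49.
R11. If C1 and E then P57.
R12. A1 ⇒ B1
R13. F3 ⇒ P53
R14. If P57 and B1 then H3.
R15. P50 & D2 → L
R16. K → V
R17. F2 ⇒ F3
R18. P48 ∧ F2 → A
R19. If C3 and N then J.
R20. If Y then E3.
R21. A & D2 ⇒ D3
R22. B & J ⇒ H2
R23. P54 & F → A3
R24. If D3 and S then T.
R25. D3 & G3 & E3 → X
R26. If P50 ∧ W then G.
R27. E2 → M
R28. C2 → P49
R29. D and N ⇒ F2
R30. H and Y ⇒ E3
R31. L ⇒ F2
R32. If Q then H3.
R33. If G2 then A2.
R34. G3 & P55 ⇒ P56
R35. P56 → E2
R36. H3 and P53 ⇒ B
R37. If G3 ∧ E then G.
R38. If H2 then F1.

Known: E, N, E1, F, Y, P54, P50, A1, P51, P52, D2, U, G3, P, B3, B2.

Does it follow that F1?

No

Forward chaining from the given facts derives: A, B1, L, E3, D3, A3, X, F2, G, H1, P49, F3, P57, R, P53, H3, B.
Rules concluding F1: R3 needs Z; R38 needs H2 — none of these are established.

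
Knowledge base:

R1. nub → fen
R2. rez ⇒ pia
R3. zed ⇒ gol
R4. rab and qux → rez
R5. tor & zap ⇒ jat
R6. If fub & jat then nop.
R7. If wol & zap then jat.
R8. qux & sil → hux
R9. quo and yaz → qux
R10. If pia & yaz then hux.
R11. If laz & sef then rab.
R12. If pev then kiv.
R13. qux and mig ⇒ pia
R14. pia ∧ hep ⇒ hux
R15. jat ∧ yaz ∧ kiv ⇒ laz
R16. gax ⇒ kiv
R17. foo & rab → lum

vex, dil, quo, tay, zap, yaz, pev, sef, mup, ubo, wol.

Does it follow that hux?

jat  (by R7: wol, zap)
qux  (by R9: quo, yaz)
kiv  (by R12: pev)
laz  (by R15: jat, yaz, kiv)
rab  (by R11: laz, sef)
rez  (by R4: rab, qux)
pia  (by R2: rez)
hux  (by R10: pia, yaz)

Yes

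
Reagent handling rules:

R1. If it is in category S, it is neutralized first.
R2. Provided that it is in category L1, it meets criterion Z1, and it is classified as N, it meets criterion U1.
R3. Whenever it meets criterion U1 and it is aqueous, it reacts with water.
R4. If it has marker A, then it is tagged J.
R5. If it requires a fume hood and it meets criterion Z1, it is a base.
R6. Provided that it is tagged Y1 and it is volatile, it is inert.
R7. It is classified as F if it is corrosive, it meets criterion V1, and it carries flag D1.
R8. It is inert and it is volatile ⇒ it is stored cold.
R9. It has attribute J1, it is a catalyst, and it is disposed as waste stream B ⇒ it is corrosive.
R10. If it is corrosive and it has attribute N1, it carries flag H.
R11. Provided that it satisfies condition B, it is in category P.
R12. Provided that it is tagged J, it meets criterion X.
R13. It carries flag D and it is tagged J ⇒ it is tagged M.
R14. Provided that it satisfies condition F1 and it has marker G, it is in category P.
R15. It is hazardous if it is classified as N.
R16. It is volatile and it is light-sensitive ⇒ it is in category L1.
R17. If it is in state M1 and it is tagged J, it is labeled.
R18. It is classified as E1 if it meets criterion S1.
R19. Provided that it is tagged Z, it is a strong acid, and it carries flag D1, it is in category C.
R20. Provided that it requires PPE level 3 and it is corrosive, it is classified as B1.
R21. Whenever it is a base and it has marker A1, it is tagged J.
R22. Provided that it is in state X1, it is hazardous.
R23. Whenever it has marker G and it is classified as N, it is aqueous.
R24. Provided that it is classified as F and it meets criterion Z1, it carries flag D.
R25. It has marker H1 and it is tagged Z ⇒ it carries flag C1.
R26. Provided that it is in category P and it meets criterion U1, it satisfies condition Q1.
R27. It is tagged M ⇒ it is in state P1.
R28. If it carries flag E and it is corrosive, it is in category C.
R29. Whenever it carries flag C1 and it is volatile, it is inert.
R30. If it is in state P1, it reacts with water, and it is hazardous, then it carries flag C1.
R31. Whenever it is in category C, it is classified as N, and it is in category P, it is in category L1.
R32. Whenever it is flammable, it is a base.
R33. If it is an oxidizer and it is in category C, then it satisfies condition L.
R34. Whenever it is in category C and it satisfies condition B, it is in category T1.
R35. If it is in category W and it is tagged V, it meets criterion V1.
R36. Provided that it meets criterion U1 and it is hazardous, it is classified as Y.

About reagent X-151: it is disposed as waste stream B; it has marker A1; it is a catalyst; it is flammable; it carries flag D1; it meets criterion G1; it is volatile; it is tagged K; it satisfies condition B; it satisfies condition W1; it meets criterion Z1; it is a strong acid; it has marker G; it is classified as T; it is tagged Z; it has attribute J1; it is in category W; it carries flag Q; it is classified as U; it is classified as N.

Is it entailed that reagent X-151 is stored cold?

No

Forward chaining from the given facts derives: is corrosive, is in category P, is hazardous, is in category C, is aqueous, is in category L1, is a base, is in category T1, meets criterion U1, reacts with water, is tagged J, satisfies condition Q1, is classified as Y, meets criterion X.
The only rule concluding "it is stored cold" is R8, which needs "it is inert"; that is never established.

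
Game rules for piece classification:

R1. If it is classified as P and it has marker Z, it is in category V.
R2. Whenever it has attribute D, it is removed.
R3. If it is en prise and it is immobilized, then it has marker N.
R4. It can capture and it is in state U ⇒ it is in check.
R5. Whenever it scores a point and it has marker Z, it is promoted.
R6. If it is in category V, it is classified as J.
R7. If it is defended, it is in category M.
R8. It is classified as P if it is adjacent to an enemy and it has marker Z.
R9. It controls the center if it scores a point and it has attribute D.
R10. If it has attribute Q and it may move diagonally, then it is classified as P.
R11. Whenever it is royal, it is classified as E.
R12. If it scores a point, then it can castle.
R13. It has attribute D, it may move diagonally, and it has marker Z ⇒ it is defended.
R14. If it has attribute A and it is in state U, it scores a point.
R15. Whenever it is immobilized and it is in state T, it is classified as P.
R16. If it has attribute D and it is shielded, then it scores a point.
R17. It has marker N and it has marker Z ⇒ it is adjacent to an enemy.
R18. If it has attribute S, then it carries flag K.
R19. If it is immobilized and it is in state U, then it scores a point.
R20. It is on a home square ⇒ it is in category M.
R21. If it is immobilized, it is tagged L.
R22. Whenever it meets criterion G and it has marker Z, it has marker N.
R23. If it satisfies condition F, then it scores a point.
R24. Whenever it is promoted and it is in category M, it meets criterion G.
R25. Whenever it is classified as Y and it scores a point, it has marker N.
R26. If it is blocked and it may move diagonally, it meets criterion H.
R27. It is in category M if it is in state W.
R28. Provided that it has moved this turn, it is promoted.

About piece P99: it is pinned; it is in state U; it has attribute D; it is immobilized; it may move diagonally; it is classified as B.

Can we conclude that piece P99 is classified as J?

No

Forward chaining from the given facts derives: is removed, scores a point, is tagged L, controls the center, can castle.
The only rule concluding "it is classified as J" is R6, which needs "it is in category V"; that is never established.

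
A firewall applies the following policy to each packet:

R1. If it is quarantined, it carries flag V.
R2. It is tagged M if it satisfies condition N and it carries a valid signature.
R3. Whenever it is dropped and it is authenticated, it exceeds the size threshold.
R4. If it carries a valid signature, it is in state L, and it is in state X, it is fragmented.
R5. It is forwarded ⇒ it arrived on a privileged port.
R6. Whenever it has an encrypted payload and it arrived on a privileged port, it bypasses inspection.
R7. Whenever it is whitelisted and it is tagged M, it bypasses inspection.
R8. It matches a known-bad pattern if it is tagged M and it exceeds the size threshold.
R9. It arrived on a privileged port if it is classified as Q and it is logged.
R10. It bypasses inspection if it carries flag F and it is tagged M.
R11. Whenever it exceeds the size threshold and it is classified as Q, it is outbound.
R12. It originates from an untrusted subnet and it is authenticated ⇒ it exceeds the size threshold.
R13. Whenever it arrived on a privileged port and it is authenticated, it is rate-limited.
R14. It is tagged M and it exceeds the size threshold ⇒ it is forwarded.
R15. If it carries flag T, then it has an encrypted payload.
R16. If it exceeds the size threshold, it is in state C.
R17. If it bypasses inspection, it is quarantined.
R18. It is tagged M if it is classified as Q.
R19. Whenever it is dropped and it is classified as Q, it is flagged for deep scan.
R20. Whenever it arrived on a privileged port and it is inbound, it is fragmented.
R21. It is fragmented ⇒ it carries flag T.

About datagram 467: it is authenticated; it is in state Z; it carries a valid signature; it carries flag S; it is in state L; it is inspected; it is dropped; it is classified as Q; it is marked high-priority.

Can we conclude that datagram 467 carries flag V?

Forward chaining from the given facts derives: exceeds the size threshold, is outbound, is in state C, is tagged M, is flagged for deep scan, matches a known-bad pattern, is forwarded, arrived on a privileged port, is rate-limited.
The only rule concluding "it carries flag V" is R1, which needs "it is quarantined"; that is never established.

No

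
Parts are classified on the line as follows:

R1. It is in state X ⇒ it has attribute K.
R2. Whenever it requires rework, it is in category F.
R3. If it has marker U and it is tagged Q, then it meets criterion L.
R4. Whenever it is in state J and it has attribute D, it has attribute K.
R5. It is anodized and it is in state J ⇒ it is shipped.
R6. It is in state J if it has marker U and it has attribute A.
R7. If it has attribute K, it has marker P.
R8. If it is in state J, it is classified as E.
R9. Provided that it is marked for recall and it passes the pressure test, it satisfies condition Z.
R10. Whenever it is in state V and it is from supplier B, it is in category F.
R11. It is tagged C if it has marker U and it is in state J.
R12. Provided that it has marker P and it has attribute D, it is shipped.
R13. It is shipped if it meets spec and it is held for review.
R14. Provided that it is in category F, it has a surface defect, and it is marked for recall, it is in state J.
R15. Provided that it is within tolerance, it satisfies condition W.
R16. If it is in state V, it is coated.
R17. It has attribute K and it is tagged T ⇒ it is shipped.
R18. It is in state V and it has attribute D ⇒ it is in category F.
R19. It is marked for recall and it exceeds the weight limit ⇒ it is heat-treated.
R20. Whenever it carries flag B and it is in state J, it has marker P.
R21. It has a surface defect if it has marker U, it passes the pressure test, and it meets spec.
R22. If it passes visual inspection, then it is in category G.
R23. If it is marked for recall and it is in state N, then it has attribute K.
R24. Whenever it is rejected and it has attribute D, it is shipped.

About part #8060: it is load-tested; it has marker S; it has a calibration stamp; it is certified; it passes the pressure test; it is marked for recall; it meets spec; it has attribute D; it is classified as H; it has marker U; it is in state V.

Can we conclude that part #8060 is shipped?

Yes

By R18 (it is in state V, it has attribute D): it is in category F.
By R21 (it has marker U, it passes the pressure test, it meets spec): it has a surface defect.
By R14 (it is in category F, it has a surface defect, it is marked for recall): it is in state J.
By R4 (it is in state J, it has attribute D): it has attribute K.
By R7 (it has attribute K): it has marker P.
By R12 (it has marker P, it has attribute D): it is shipped.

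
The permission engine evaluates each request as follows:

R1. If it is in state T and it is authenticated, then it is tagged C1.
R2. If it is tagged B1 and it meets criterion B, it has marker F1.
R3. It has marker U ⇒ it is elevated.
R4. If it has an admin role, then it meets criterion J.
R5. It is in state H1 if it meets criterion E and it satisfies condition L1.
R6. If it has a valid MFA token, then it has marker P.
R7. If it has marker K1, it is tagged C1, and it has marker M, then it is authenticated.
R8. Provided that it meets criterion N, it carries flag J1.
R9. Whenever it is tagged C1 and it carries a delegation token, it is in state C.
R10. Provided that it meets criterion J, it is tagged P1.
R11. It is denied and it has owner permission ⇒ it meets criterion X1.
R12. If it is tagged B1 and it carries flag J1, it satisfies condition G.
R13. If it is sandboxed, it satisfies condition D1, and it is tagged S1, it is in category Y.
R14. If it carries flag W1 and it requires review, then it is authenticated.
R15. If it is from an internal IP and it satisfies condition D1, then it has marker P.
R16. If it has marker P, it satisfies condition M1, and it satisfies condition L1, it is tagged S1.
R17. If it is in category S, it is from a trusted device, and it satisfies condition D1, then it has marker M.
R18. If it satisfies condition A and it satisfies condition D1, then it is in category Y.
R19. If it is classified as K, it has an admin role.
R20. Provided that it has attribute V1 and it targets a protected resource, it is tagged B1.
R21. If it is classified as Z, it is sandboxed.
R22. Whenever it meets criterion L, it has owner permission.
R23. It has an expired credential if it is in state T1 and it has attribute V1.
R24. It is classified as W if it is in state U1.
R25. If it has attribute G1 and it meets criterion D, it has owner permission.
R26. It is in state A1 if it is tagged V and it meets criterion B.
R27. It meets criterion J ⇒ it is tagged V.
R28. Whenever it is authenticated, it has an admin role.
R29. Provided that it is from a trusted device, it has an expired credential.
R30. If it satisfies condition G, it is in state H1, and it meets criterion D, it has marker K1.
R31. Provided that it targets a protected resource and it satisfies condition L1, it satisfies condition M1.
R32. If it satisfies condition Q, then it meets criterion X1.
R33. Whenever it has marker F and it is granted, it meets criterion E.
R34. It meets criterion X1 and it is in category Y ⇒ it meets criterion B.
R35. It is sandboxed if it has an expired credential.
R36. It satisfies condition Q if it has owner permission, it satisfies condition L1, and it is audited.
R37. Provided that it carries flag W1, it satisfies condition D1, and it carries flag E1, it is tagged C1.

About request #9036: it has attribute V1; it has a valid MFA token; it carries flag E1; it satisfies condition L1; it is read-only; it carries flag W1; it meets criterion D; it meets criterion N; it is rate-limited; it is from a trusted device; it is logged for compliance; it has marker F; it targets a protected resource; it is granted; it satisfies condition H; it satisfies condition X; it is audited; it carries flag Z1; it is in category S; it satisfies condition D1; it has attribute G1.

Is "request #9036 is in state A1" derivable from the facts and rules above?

By R6 (it has a valid MFA token): it has marker P.
By R8 (it meets criterion N): it carries flag J1.
By R17 (it is in category S, it is from a trusted device, it satisfies condition D1): it has marker M.
By R20 (it has attribute V1, it targets a protected resource): it is tagged B1.
By R25 (it has attribute G1, it meets criterion D): it has owner permission.
By R29 (it is from a trusted device): it has an expired credential.
By R31 (it targets a protected resource, it satisfies condition L1): it satisfies condition M1.
By R33 (it has marker F, it is granted): it meets criterion E.
By R35 (it has an expired credential): it is sandboxed.
By R36 (it has owner permission, it satisfies condition L1, it is audited): it satisfies condition Q.
By R37 (it carries flag W1, it satisfies condition D1, it carries flag E1): it is tagged C1.
By R5 (it meets criterion E, it satisfies condition L1): it is in state H1.
By R12 (it is tagged B1, it carries flag J1): it satisfies condition G.
By R16 (it has marker P, it satisfies condition M1, it satisfies condition L1): it is tagged S1.
By R30 (it satisfies condition G, it is in state H1, it meets criterion D): it has marker K1.
By R32 (it satisfies condition Q): it meets criterion X1.
By R7 (it has marker K1, it is tagged C1, it has marker M): it is authenticated.
By R13 (it is sandboxed, it satisfies condition D1, it is tagged S1): it is in category Y.
By R28 (it is authenticated): it has an admin role.
By R34 (it meets criterion X1, it is in category Y): it meets criterion B.
By R4 (it has an admin role): it meets criterion J.
By R27 (it meets criterion J): it is tagged V.
By R26 (it is tagged V, it meets criterion B): it is in state A1.

Yes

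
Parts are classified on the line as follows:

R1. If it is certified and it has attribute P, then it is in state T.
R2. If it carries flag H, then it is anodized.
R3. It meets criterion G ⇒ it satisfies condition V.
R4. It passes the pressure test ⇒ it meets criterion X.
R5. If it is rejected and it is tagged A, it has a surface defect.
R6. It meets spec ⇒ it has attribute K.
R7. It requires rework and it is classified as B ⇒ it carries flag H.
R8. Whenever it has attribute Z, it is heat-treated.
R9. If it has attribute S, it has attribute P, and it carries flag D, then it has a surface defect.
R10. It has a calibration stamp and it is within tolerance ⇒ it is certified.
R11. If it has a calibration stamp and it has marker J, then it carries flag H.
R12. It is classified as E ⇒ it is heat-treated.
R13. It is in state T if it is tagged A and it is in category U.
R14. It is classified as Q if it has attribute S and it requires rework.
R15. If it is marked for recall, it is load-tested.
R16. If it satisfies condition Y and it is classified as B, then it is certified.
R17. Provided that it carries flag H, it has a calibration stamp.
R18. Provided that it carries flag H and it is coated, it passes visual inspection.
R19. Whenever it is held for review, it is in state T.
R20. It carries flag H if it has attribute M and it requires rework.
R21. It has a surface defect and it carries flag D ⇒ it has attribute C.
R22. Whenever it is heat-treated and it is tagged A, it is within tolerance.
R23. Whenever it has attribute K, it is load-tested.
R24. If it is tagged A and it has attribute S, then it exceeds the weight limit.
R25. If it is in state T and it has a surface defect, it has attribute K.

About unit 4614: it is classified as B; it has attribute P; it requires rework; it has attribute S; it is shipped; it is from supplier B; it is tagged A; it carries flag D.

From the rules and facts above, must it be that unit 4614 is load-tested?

No

Forward chaining from the given facts derives: carries flag H, has a surface defect, is classified as Q, has a calibration stamp, has attribute C, exceeds the weight limit, is anodized.
Rules concluding "it is load-tested": R15 needs "it is marked for recall"; R23 needs "it has attribute K" — none of these are established.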